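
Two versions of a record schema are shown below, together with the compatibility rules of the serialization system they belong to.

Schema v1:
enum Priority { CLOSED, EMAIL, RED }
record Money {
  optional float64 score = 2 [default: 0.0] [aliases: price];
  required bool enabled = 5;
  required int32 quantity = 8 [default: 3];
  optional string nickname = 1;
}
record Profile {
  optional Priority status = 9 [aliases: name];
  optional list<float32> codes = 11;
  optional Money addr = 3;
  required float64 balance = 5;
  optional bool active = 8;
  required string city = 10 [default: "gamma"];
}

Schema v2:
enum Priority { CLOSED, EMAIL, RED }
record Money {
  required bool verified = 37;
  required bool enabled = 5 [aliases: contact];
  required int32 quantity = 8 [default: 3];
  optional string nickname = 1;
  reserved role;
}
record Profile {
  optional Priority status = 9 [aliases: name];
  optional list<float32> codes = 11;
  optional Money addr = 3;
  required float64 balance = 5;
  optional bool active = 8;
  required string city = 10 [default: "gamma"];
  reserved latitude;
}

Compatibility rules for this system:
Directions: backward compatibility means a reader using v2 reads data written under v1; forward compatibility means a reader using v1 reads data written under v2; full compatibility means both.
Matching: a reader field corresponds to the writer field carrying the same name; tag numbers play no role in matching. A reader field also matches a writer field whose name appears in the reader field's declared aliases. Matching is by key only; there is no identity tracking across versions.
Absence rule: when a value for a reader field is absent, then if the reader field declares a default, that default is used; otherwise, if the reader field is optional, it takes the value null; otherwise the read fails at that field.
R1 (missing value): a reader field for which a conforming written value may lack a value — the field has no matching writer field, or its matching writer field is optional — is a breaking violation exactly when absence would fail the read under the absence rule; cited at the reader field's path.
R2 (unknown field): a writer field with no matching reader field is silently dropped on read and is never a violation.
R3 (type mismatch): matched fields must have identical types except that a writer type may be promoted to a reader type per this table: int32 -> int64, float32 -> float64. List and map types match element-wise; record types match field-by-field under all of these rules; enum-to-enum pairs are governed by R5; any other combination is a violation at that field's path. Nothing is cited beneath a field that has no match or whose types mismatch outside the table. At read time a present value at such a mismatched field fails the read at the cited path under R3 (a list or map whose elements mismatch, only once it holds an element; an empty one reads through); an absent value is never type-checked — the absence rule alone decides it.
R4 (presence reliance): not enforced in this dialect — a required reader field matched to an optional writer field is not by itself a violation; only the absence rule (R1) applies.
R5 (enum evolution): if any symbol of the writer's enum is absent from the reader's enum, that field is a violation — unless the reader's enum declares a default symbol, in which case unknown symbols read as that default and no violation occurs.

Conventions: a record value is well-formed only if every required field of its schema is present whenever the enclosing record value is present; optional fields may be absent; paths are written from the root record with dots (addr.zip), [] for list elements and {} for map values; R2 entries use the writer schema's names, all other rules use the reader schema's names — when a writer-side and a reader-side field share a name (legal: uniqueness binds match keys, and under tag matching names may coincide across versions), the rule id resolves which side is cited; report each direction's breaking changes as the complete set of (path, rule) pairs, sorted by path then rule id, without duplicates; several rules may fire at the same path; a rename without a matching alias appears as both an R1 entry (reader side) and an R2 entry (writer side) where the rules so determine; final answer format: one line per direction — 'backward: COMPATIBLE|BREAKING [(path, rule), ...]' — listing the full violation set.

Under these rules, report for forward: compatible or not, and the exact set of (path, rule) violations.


forward: COMPATIBLE []

the writer's type comes first in each Profile pair
checking forward for Profile: reader v1 against writer v2:
  status: Priority -> Priority, writer optional; from status
  codes: list<float32> -> list<float32>, writer optional; from codes
  addr: Money -> Money, writer optional; from addr
  balance: float64 -> float64, writer required; from balance
  active: bool -> bool, writer optional; from active
  city: string -> string, writer required; from city
  addr.score has no writer counterpart
  addr.enabled: bool -> bool, writer required; from addr.enabled
  addr.quantity: int32 -> int32, writer required; from addr.quantity
  addr.nickname: string -> string, writer optional; from addr.nickname
  writer addr.verified: unknown to reader
  => forward: COMPATIBLE
diffs on Profile not affecting the asked answer:
  added field verified to record Money: required bool, tag 37 (in v2 it sits immediately before enabled) -> its effect on Profile is confined to the backward direction, not asked
  removed field score from record Money -> fires no rule on Profile, leaving the asked answer as it is


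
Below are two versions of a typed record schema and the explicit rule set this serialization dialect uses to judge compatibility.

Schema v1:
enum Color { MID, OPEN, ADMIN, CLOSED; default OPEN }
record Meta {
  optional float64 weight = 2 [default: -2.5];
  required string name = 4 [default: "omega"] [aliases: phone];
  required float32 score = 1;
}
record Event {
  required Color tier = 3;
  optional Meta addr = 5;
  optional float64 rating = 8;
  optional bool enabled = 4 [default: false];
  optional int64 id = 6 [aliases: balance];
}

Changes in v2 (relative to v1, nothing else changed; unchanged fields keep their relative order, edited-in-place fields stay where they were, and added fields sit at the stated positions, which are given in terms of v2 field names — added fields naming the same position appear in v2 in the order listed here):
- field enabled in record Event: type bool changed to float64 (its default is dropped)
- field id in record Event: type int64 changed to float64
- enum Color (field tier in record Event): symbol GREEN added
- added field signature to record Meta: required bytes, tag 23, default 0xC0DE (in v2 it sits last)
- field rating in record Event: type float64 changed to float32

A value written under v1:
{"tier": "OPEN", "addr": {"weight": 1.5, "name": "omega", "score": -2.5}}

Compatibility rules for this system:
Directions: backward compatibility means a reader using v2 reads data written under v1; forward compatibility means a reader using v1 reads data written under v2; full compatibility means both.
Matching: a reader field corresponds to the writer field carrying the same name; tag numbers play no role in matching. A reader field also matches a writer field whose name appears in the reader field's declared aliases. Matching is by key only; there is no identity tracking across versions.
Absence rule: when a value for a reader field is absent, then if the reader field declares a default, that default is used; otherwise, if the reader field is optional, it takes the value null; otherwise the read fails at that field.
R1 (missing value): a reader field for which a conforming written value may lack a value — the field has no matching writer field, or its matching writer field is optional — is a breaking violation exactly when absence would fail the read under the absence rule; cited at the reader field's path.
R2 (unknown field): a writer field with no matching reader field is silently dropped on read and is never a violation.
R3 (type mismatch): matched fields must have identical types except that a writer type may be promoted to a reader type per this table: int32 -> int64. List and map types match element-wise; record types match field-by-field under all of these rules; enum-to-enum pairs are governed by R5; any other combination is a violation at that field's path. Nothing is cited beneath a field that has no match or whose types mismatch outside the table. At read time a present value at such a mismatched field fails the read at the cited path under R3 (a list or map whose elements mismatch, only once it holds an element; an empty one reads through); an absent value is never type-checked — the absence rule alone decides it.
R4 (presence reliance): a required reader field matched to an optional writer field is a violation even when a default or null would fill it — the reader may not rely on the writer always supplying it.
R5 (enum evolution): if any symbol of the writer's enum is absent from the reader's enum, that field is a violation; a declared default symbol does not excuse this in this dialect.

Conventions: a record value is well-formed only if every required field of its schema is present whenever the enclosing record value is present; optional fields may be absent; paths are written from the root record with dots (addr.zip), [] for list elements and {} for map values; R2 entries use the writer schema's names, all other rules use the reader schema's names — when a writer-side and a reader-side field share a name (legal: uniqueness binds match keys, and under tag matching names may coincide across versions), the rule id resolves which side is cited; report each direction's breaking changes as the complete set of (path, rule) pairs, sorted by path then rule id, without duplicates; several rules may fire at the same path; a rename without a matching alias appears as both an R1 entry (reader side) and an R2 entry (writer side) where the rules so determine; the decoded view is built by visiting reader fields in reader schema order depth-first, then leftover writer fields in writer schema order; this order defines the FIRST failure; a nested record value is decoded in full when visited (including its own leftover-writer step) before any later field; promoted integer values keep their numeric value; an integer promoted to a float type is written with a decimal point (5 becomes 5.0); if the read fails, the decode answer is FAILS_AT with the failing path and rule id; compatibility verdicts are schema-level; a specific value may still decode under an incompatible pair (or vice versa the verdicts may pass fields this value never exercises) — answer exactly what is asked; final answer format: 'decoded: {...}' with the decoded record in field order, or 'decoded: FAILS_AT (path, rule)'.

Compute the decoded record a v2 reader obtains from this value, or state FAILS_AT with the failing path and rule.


decoded: {"tier": "OPEN", "addr": {"weight": 1.5, "name": "omega", "score": -2.5, "signature": 0xC0DE}, "rating": null, "enabled": null, "id": null}

arrows below run writer -> reader for Event
decode walk for Event under reader schema v2:
  tier := "OPEN"
  addr.weight := 1.5
  addr.name := "omega"
  addr.score := -2.5
  addr.signature := 0xC0DE (absent -> default)
  rating := null (absent, optional -> null)
  enabled := null (absent, optional -> null)
  id := null (absent, optional -> null)
  => decoded: {"tier": "OPEN", "addr": {"weight": 1.5, "name": "omega", "score": -2.5, "signature": 0xC0DE}, "rating": null, "enabled": null, "id": null}
checking off the Event differences that do not matter here:
  field id in record Event: type int64 changed to float64 -> affects the rule determinations only; this particular Event value decodes identically
  enum Color (field tier in record Event): symbol GREEN added -> affects the rule determinations only; this particular Event value decodes identically
  field rating in record Event: type float64 changed to float32 -> affects the rule determinations only; this particular Event value decodes identically


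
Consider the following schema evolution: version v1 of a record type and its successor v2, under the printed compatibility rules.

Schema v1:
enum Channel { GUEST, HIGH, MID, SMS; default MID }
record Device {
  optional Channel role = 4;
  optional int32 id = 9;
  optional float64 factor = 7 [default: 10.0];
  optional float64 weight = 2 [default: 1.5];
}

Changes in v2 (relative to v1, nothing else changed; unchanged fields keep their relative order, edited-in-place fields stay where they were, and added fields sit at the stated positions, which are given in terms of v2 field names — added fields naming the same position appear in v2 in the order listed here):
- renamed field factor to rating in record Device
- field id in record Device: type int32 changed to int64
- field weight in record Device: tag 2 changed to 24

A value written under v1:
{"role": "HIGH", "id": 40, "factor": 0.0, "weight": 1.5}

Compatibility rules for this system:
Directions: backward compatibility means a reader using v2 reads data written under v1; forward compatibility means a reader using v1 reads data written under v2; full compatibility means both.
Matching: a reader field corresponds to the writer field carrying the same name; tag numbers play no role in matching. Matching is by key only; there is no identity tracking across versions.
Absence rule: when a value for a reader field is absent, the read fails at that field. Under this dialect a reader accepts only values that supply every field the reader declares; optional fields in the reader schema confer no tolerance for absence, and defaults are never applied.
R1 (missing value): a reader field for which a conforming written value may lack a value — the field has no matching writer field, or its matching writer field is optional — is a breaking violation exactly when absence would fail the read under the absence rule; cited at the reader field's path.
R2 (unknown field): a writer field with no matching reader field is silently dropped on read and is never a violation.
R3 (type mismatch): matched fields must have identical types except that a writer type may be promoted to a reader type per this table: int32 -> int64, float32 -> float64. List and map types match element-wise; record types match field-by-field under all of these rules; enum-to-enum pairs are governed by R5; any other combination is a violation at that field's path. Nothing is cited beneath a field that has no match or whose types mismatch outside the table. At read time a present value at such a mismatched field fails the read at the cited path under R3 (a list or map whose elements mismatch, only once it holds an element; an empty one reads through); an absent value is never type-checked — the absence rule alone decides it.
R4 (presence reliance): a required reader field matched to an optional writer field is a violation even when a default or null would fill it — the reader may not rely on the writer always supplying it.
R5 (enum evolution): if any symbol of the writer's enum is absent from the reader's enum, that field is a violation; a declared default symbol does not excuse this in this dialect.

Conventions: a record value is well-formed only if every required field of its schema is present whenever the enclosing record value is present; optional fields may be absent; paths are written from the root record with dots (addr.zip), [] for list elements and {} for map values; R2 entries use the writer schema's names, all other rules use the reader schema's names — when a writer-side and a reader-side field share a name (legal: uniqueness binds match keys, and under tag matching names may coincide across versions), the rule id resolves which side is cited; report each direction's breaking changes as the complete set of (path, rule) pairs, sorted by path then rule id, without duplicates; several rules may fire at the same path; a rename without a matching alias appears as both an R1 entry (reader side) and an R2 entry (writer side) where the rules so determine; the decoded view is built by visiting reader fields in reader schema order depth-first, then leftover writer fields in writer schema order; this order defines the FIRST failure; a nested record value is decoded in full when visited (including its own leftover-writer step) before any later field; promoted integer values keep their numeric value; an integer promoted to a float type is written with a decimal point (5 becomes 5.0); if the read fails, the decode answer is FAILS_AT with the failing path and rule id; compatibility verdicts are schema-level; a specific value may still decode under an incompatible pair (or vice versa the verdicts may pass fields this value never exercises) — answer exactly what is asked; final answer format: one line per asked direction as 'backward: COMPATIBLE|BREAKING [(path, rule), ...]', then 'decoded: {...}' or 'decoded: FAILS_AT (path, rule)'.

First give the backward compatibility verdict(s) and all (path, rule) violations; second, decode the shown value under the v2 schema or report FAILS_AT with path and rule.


each type pair in Device: writer, then reader
backward for Device (reader v2, writer v1):
  Channel -> Channel, writer optional: role aligns to role
  int32 -> int64, writer optional: id aligns to id
  rating has no writer counterpart
  float64 -> float64, writer optional: weight aligns to weight
  factor (writer side), unknown to reader
  violation R1 at id
  violation R1 at rating
  violation R1 at role
  violation R1 at weight
  => 4 violation(s): backward is BREAKING for Device
decode walk for Device under reader schema v2:
  role := "HIGH"
  id := 40 (int32 -> int64)
  read fails at rating under R1 (no fill)
  => FAILS_AT (rating, R1)
checking off the Device differences that do not matter here:
  field id in record Device: type int32 changed to int64 -> matters only for Device's forward compatibility — outside the asked direction
  field weight in record Device: tag 2 changed to 24 -> inert for the asked Device verdict: nothing fires

backward: BREAKING [(id, R1), (rating, R1), (role, R1), (weight, R1)]; decoded: FAILS_AT (rating, R1)


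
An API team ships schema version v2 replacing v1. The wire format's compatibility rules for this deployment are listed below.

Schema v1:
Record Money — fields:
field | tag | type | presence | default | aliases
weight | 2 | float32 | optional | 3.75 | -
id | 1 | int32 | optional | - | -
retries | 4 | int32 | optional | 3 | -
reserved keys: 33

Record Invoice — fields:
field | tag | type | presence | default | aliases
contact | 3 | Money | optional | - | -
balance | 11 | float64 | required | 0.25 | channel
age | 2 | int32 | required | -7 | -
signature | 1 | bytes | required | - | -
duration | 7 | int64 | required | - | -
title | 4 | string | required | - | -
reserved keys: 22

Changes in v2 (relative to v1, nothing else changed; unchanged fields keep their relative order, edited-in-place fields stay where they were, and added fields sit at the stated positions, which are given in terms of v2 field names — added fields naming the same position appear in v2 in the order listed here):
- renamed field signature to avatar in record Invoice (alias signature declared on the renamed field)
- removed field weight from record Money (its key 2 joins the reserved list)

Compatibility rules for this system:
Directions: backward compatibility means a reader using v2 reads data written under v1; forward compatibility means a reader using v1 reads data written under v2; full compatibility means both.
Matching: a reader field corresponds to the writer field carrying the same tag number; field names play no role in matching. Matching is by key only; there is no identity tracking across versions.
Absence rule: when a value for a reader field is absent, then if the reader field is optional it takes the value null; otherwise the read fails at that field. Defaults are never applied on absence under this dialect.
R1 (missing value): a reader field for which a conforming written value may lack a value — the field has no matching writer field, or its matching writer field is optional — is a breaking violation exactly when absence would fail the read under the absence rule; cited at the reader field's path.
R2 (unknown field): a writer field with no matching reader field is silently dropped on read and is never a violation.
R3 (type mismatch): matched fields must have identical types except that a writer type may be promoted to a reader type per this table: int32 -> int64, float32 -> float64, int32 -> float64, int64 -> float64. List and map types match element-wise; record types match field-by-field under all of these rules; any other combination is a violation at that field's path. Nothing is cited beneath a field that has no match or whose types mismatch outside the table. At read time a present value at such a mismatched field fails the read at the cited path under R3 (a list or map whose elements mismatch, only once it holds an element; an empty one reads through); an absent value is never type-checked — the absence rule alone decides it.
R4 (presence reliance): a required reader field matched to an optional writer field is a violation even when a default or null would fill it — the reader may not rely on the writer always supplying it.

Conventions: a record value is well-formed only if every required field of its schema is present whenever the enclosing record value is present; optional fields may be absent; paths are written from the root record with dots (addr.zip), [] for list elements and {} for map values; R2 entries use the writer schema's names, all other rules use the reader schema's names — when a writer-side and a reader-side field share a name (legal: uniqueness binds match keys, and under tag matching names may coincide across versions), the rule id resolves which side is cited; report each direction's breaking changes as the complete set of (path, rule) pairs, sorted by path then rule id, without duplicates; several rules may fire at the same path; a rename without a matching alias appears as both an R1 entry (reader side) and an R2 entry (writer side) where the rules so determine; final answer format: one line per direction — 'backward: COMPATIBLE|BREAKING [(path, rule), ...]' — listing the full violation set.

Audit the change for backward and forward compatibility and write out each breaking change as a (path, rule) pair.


backward: COMPATIBLE []; forward: COMPATIBLE []

each type pair in Invoice: writer, then reader
backward for Invoice (reader v2, writer v1):
  contact: paired with writer contact (Money -> Money; writer optional)
  balance: paired with writer balance (float64 -> float64; writer required)
  age: paired with writer age (int32 -> int32; writer required)
  avatar: paired with writer signature (bytes -> bytes; writer required)
  duration: paired with writer duration (int64 -> int64; writer required)
  title: paired with writer title (string -> string; writer required)
  contact.id: paired with writer contact.id (int32 -> int32; writer optional)
  contact.retries: paired with writer contact.retries (int32 -> int32; writer optional)
  writer field contact.weight has no reader counterpart
  => no violations; backward on Invoice: COMPATIBLE
forward for Invoice (reader v1, writer v2):
  contact: paired with writer contact (Money -> Money; writer optional)
  balance: paired with writer balance (float64 -> float64; writer required)
  age: paired with writer age (int32 -> int32; writer required)
  signature: paired with writer avatar (bytes -> bytes; writer required)
  duration: paired with writer duration (int64 -> int64; writer required)
  title: paired with writer title (string -> string; writer required)
  contact.weight: no writer-side match
  contact.id: paired with writer contact.id (int32 -> int32; writer optional)
  contact.retries: paired with writer contact.retries (int32 -> int32; writer optional)
  => no violations; forward on Invoice: COMPATIBLE


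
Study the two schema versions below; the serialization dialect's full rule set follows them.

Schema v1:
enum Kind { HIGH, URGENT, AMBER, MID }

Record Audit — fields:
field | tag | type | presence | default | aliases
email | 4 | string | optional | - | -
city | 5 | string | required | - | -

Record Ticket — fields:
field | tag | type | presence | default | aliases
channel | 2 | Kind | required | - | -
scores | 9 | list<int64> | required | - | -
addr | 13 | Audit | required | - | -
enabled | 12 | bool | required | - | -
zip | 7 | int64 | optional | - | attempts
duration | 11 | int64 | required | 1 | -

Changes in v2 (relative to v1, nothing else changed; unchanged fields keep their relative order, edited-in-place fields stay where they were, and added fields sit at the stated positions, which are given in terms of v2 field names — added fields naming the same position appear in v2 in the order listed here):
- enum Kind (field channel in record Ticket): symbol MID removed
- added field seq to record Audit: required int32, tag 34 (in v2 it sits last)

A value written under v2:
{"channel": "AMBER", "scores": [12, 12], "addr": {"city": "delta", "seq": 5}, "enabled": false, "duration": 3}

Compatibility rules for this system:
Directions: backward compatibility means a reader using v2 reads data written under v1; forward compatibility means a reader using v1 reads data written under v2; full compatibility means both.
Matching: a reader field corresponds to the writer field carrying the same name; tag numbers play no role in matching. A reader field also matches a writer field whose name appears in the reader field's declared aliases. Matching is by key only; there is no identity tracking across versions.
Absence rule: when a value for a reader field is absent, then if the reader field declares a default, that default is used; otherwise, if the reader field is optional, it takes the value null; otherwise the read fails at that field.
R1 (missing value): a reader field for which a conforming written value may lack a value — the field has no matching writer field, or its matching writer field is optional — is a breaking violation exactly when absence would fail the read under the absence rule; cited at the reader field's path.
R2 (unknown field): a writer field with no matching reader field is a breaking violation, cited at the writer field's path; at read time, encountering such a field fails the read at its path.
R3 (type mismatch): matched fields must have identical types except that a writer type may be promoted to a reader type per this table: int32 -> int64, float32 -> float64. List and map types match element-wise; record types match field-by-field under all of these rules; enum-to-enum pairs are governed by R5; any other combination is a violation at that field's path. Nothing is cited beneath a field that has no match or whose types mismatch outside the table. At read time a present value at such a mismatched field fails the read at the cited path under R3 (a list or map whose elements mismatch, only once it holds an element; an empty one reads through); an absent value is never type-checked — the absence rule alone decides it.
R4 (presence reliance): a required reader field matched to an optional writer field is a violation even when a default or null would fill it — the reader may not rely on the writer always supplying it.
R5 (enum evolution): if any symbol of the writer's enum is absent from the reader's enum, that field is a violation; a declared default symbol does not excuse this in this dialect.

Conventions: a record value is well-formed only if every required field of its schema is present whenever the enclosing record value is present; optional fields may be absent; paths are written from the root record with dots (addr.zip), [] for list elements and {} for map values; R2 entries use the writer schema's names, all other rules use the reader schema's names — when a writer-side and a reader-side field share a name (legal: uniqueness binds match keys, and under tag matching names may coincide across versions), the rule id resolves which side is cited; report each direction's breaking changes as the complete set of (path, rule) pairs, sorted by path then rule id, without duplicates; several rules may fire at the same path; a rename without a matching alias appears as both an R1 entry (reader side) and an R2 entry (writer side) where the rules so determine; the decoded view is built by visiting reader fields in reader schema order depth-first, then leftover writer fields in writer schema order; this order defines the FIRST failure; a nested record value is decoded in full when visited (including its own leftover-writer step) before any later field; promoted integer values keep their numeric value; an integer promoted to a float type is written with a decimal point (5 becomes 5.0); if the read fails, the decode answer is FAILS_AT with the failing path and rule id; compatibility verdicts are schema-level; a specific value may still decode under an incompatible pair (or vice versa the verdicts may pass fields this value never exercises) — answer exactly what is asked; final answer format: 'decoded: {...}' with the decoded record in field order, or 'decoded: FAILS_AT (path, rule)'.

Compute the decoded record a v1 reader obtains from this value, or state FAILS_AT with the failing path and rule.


in Ticket below, arrows point writer -> reader
migrating the Ticket value to v1:
  channel := "AMBER"
  scores := [12, 12]
  addr.email := null (not supplied -> null)
  addr.city := "delta"
  read fails at addr.seq under R2 (unknown field)
  => FAILS_AT (addr.seq, R2)
remaining Ticket differences; none change what is asked:
  enum Kind (field channel in record Ticket): symbol MID removed -> affects the rule determinations only; this particular Ticket value decodes identically

decoded: FAILS_AT (addr.seq, R2)


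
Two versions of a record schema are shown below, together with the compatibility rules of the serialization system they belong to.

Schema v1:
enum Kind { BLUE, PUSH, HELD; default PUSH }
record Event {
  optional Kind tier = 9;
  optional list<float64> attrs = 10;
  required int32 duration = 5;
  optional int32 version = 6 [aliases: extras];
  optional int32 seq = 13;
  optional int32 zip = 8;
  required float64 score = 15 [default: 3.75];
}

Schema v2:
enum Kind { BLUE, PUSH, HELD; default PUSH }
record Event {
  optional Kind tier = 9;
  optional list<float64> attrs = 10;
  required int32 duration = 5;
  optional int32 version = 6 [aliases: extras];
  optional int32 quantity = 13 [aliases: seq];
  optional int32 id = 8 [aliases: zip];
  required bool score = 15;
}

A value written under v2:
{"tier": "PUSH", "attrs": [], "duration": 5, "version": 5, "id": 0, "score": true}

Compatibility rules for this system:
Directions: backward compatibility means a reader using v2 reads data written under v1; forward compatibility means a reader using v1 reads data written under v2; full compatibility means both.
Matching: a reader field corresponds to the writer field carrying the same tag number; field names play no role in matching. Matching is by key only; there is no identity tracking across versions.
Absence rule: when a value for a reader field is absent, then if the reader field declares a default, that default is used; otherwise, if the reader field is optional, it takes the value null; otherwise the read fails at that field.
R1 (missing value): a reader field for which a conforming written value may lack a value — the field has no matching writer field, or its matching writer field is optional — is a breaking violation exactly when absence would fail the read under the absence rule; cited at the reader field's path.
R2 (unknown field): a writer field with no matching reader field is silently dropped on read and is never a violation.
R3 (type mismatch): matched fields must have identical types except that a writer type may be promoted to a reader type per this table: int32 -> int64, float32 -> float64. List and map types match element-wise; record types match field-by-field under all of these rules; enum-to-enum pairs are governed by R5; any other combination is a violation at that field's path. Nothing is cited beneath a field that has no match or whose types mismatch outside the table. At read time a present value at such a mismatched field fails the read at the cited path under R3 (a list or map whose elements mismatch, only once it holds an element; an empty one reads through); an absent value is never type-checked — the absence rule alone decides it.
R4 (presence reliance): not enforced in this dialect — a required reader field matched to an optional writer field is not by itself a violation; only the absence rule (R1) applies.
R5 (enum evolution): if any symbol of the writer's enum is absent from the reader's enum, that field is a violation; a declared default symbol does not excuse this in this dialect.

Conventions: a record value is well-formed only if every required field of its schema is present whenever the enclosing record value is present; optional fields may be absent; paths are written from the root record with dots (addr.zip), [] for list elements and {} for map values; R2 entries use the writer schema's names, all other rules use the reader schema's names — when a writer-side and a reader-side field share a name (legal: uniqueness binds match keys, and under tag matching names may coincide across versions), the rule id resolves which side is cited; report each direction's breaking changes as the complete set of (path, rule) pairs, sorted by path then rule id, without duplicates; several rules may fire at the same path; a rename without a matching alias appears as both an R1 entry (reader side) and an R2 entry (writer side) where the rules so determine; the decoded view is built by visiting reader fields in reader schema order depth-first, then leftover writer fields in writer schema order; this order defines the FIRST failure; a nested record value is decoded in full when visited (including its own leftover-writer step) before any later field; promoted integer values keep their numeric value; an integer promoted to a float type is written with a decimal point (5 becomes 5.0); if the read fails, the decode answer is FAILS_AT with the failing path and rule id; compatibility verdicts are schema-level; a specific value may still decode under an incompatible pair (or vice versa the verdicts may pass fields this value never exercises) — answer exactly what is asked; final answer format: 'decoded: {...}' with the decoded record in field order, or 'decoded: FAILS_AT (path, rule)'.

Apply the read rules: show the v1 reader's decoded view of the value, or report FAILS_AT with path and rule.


decoded: FAILS_AT (score, R3)

each type pair in Event: writer, then reader
decode walk for Event under reader schema v1:
  tier := "PUSH"
  attrs := []
  duration := 5
  version := 5
  seq := null (absent, optional -> null)
  zip := 0 (from writer id)
  read fails at score under R3
  => FAILS_AT (score, R3)
the other Event changes do not affect what is asked:
  renamed field seq to quantity in record Event (alias seq declared on the renamed field) -> no rule fires on it and the decoded Event view is identical with or without it
  renamed field zip to id in record Event (alias zip declared on the renamed field) -> no rule fires on it and the decoded Event view is identical with or without it


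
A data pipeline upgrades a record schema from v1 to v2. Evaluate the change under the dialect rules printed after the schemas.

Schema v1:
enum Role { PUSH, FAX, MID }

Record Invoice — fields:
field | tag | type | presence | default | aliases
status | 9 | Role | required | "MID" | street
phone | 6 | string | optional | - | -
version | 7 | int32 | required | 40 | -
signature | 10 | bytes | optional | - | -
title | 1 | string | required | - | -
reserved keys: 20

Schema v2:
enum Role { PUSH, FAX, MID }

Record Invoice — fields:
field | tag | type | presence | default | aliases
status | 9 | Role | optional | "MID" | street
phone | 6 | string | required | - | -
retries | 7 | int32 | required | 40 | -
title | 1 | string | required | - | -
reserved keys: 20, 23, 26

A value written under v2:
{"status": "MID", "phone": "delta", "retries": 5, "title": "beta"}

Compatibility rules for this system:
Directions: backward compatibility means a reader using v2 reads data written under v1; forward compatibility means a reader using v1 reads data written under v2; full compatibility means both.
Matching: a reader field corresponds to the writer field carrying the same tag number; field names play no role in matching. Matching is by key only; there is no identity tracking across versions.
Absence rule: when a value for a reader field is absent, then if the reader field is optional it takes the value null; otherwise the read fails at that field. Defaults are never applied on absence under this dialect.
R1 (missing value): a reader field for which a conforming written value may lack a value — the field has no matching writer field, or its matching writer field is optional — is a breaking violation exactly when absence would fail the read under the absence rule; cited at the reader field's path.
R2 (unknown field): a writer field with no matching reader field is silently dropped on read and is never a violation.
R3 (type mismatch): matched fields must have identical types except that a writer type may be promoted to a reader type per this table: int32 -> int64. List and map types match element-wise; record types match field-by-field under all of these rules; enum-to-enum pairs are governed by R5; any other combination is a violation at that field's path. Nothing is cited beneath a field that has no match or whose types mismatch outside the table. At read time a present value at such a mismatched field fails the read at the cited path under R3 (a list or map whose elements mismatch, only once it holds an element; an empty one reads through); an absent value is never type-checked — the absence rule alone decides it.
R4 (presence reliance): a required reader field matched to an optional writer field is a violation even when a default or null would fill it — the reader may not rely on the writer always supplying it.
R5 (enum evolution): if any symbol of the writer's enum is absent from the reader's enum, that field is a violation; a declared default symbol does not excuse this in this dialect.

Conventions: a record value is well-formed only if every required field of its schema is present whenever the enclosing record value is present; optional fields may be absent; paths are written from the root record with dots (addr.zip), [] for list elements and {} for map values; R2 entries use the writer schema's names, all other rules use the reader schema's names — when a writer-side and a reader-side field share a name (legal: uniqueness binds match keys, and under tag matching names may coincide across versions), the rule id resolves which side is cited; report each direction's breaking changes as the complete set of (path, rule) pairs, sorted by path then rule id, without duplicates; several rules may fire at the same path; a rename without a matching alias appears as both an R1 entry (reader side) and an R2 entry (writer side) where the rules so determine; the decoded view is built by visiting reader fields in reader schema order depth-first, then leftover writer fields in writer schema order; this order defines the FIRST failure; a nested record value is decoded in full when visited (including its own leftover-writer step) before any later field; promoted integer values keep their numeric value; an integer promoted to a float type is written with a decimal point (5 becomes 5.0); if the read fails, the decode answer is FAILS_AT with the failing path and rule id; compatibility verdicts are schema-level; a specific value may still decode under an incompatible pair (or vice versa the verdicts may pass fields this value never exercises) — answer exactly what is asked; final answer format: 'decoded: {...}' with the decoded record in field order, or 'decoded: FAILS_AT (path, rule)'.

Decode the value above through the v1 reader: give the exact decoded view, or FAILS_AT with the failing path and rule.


the writer's type comes first in each Invoice pair
decode walk for Invoice under reader schema v1:
  status := "MID"
  phone := "delta"
  version := 5 (from writer retries)
  signature := null (missing; optional => null)
  title := "beta"
  => decoded: {"status": "MID", "phone": "delta", "version": 5, "signature": null, "title": "beta"}
the rest of the Invoice diff is inert for this question:
  removed field signature from record Invoice -> no rule fires on it and the decoded Invoice view is identical with or without it
  renamed field version to retries in record Invoice -> no rule fires on it and the decoded Invoice view is identical with or without it
  field phone in record Invoice: optional changed to required -> shifts the Invoice verdicts, not this decode
  field status in record Invoice: required changed to optional -> shifts the Invoice verdicts, not this decode

decoded: {"status": "MID", "phone": "delta", "version": 5, "signature": null, "title": "beta"}
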